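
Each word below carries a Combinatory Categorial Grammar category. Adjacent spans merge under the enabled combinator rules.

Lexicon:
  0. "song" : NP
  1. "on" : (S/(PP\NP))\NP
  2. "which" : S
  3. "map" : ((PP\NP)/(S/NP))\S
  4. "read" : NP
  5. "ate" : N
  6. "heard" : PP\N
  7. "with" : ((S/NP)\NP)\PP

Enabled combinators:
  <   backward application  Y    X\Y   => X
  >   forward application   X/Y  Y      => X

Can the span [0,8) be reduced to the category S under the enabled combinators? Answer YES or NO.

[0,8] S   >
  [0,2] S/(PP\NP)   <
    [0,1] "song" : NP
    [1,2] "on" : (S/(PP\NP))\NP
  [2,8] PP\NP   >
    [2,4] (PP\NP)/(S/NP)   <
      [2,3] "which" : S
      [3,4] "map" : ((PP\NP)/(S/NP))\S
    [4,8] S/NP   <
      [4,5] "read" : NP
      [5,8] (S/NP)\NP   <
        [5,7] PP   <
          [5,6] "ate" : N
          [6,7] "heard" : PP\N
        [7,8] "with" : ((S/NP)\NP)\PP

YES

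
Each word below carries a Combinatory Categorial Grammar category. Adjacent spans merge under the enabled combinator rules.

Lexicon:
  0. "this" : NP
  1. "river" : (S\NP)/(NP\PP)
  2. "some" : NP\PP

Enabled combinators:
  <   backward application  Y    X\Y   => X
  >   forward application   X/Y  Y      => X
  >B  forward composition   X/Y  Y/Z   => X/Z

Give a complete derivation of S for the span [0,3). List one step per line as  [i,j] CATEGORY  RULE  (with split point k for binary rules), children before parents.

[0,1] NP  lex  "this"
[1,2] (S\NP)/(NP\PP)  lex  "river"
[2,3] NP\PP  lex  "some"
[1,3] S\NP  >  k=2
[0,3] S  <  k=1

[0,3] S   <
  [0,1] "this" : NP
  [1,3] S\NP   >
    [1,2] "river" : (S\NP)/(NP\PP)
    [2,3] "some" : NP\PP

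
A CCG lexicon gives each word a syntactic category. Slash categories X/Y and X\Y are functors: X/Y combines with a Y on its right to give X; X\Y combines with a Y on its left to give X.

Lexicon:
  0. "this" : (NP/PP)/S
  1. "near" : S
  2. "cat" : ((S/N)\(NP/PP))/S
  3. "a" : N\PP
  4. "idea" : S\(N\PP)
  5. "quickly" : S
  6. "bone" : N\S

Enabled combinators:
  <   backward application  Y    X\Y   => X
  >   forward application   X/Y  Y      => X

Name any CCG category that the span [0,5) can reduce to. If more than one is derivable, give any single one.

S/N

[0,7] S   >
  [0,5] S/N   <
    [0,2] NP/PP   >
      [0,1] "this" : (NP/PP)/S
      [1,2] "near" : S
    [2,5] (S/N)\(NP/PP)   >
      [2,3] "cat" : ((S/N)\(NP/PP))/S
      [3,5] S   <
        [3,4] "a" : N\PP
        [4,5] "idea" : S\(N\PP)
  [5,7] N   <
    [5,6] "quickly" : S
    [6,7] "bone" : N\S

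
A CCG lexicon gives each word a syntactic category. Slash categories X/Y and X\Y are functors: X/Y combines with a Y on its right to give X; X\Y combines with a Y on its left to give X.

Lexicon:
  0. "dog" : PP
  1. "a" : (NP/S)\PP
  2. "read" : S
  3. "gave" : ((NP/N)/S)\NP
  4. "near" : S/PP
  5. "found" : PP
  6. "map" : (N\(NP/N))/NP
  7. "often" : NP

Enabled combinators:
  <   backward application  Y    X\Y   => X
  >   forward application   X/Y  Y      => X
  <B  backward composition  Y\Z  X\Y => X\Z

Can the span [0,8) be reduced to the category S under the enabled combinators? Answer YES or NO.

NO

PP (NP/S)\PP S ((NP/N)/S)\NP S/PP PP (N\(NP/N))/NP NP
CKY chart[0,8] = {N}; S ∉ chart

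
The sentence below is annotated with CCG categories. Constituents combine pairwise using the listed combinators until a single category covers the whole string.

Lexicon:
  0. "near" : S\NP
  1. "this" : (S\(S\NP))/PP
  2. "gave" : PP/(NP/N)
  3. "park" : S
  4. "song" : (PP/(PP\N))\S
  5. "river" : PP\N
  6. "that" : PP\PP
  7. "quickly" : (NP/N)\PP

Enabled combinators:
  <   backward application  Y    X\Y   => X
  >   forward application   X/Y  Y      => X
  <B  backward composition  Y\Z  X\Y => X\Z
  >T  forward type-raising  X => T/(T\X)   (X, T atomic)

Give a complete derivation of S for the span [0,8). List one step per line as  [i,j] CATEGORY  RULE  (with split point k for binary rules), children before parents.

[0,1] S\NP  lex  "near"
[1,2] (S\(S\NP))/PP  lex  "this"
[2,3] PP/(NP/N)  lex  "gave"
[3,4] S  lex  "park"
[4,5] (PP/(PP\N))\S  lex  "song"
[3,5] PP/(PP\N)  <  k=4
[5,6] PP\N  lex  "river"
[6,7] PP\PP  lex  "that"
[5,7] PP\N  <B  k=6
[3,7] PP  >  k=5
[7,8] (NP/N)\PP  lex  "quickly"
[3,8] NP/N  <  k=7
[2,8] PP  >  k=3
[1,8] S\(S\NP)  >  k=2
[0,8] S  <  k=1

[0,8] S   <
  [0,1] "near" : S\NP
  [1,8] S\(S\NP)   >
    [1,2] "this" : (S\(S\NP))/PP
    [2,8] PP   >
      [2,3] "gave" : PP/(NP/N)
      [3,8] NP/N   <
        [3,7] PP   >
          [3,5] PP/(PP\N)   <
            [3,4] "park" : S
            [4,5] "song" : (PP/(PP\N))\S
          [5,7] PP\N   <B
            [5,6] "river" : PP\N
            [6,7] "that" : PP\PP
        [7,8] "quickly" : (NP/N)\PP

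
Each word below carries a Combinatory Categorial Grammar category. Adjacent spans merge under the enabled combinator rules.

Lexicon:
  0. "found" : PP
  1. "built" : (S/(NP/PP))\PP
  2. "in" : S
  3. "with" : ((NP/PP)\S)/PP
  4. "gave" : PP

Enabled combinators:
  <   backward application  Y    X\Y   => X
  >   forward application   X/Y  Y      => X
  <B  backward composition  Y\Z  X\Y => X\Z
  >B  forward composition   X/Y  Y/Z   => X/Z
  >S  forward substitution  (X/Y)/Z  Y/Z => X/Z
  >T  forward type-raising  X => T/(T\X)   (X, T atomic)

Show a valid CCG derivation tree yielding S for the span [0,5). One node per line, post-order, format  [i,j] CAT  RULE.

[0,5] S   >
  [0,2] S/(NP/PP)   <
    [0,1] "found" : PP
    [1,2] "built" : (S/(NP/PP))\PP
  [2,5] NP/PP   <
    [2,3] "in" : S
    [3,5] (NP/PP)\S   >
      [3,4] "with" : ((NP/PP)\S)/PP
      [4,5] "gave" : PP

[0,1] PP  lex  "found"
[1,2] (S/(NP/PP))\PP  lex  "built"
[0,2] S/(NP/PP)  <  k=1
[2,3] S  lex  "in"
[3,4] ((NP/PP)\S)/PP  lex  "with"
[4,5] PP  lex  "gave"
[3,5] (NP/PP)\S  >  k=4
[2,5] NP/PP  <  k=3
[0,5] S  >  k=2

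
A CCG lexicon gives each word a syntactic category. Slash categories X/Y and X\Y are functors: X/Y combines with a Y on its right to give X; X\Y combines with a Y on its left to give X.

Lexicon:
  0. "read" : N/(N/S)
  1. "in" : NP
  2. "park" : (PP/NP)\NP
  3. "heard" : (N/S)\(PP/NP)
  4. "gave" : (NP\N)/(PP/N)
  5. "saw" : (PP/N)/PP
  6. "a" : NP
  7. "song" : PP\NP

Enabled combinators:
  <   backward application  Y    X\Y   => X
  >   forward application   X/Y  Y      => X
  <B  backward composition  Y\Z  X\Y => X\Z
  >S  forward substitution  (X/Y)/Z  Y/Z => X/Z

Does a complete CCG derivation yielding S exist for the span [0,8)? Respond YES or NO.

N/(N/S) NP (PP/NP)\NP (N/S)\(PP/NP) (NP\N)/(PP/N) (PP/N)/PP NP PP\NP
CKY chart[0,8] = {NP}; S ∉ chart

NO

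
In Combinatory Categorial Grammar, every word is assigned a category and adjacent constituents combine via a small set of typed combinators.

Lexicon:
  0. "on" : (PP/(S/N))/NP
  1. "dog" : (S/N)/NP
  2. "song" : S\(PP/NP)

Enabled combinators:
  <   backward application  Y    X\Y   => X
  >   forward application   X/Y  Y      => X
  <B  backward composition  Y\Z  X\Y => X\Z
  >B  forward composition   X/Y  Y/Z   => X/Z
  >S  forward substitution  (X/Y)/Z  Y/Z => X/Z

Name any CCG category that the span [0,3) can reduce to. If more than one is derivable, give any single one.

S

[0,3] S   <
  [0,2] PP/NP   >S
    [0,1] "on" : (PP/(S/N))/NP
    [1,2] "dog" : (S/N)/NP
  [2,3] "song" : S\(PP/NP)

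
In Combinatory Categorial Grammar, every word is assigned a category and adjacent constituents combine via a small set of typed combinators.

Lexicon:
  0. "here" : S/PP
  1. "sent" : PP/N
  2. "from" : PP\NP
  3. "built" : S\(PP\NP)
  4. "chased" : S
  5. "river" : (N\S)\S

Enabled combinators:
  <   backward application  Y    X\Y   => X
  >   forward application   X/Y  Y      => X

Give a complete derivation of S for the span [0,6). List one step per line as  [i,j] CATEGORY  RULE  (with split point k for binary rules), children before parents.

[0,1] S/PP  lex  "here"
[1,2] PP/N  lex  "sent"
[2,3] PP\NP  lex  "from"
[3,4] S\(PP\NP)  lex  "built"
[2,4] S  <  k=3
[4,5] S  lex  "chased"
[5,6] (N\S)\S  lex  "river"
[4,6] N\S  <  k=5
[2,6] N  <  k=4
[1,6] PP  >  k=2
[0,6] S  >  k=1

[0,6] S   >
  [0,1] "here" : S/PP
  [1,6] PP   >
    [1,2] "sent" : PP/N
    [2,6] N   <
      [2,4] S   <
        [2,3] "from" : PP\NP
        [3,4] "built" : S\(PP\NP)
      [4,6] N\S   <
        [4,5] "chased" : S
        [5,6] "river" : (N\S)\S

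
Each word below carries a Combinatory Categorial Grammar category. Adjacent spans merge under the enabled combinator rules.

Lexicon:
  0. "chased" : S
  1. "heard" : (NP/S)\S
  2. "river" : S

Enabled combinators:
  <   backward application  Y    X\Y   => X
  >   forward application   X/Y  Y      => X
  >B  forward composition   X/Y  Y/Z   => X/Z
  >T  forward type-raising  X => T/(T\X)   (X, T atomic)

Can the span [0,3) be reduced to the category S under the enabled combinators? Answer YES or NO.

S (NP/S)\S S
CKY chart[0,3] = {N/(N\NP), NP, NP/(NP\NP), NP/(S\S), PP/(PP\NP), S/(S\NP)}; S ∉ chart

NO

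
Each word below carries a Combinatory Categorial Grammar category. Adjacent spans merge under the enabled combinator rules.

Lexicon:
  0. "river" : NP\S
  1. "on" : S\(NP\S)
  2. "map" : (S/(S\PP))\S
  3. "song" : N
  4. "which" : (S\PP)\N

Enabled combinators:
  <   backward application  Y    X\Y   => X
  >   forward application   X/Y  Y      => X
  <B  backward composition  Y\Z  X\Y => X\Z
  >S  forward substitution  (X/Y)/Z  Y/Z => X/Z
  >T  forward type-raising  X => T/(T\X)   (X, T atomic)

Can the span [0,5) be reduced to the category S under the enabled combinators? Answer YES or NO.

[0,5] S   >
  [0,3] S/(S\PP)   <
    [0,2] S   <
      [0,1] "river" : NP\S
      [1,2] "on" : S\(NP\S)
    [2,3] "map" : (S/(S\PP))\S
  [3,5] S\PP   <
    [3,4] "song" : N
    [4,5] "which" : (S\PP)\N

YES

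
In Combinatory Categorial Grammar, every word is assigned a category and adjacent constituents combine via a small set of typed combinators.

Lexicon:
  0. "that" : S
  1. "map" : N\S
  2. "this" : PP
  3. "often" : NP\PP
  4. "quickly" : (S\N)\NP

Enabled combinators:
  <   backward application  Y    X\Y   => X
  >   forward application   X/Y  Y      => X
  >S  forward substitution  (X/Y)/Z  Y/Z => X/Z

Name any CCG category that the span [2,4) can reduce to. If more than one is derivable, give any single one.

[0,5] S   <
  [0,2] N   <
    [0,1] "that" : S
    [1,2] "map" : N\S
  [2,5] S\N   <
    [2,4] NP   <
      [2,3] "this" : PP
      [3,4] "often" : NP\PP
    [4,5] "quickly" : (S\N)\NP

NP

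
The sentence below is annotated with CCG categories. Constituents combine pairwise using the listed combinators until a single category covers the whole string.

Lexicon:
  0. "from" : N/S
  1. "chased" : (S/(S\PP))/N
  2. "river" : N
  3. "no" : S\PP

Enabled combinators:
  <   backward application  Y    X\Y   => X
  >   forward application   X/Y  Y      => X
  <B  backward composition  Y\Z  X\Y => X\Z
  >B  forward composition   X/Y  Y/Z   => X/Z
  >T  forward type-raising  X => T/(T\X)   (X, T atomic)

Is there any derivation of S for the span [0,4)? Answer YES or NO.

NO

N/S (S/(S\PP))/N N S\PP
CKY chart[0,4] = {N, N/(N\N), N/(S\S), NP/(NP\N), PP/(PP\N), S/(S\N)}; S ∉ chart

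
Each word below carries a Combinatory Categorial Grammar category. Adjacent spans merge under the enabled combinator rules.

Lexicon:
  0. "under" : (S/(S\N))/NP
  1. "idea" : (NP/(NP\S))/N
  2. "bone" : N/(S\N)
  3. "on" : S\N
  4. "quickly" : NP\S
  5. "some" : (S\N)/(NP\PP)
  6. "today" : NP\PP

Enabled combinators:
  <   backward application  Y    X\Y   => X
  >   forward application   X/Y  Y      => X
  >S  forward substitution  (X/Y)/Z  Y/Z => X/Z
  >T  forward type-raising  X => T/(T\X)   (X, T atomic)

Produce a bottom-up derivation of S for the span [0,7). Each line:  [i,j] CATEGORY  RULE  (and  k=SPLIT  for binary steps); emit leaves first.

[0,1] (S/(S\N))/NP  lex  "under"
[1,2] (NP/(NP\S))/N  lex  "idea"
[2,3] N/(S\N)  lex  "bone"
[3,4] S\N  lex  "on"
[2,4] N  >  k=3
[1,4] NP/(NP\S)  >  k=2
[4,5] NP\S  lex  "quickly"
[1,5] NP  >  k=4
[0,5] S/(S\N)  >  k=1
[5,6] (S\N)/(NP\PP)  lex  "some"
[6,7] NP\PP  lex  "today"
[5,7] S\N  >  k=6
[0,7] S  >  k=5

[0,7] S   >
  [0,5] S/(S\N)   >
    [0,1] "under" : (S/(S\N))/NP
    [1,5] NP   >
      [1,4] NP/(NP\S)   >
        [1,2] "idea" : (NP/(NP\S))/N
        [2,4] N   >
          [2,3] "bone" : N/(S\N)
          [3,4] "on" : S\N
      [4,5] "quickly" : NP\S
  [5,7] S\N   >
    [5,6] "some" : (S\N)/(NP\PP)
    [6,7] "today" : NP\PP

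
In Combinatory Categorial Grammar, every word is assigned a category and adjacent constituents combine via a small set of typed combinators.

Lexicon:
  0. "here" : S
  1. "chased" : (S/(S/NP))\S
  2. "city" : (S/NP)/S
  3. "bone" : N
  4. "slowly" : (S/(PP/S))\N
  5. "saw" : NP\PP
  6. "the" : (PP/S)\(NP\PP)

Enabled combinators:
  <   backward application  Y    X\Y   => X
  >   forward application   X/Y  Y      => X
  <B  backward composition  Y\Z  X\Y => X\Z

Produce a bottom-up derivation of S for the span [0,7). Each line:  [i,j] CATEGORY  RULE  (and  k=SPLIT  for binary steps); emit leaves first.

[0,7] S   >
  [0,2] S/(S/NP)   <
    [0,1] "here" : S
    [1,2] "chased" : (S/(S/NP))\S
  [2,7] S/NP   >
    [2,3] "city" : (S/NP)/S
    [3,7] S   >
      [3,5] S/(PP/S)   <
        [3,4] "bone" : N
        [4,5] "slowly" : (S/(PP/S))\N
      [5,7] PP/S   <
        [5,6] "saw" : NP\PP
        [6,7] "the" : (PP/S)\(NP\PP)

[0,1] S  lex  "here"
[1,2] (S/(S/NP))\S  lex  "chased"
[0,2] S/(S/NP)  <  k=1
[2,3] (S/NP)/S  lex  "city"
[3,4] N  lex  "bone"
[4,5] (S/(PP/S))\N  lex  "slowly"
[3,5] S/(PP/S)  <  k=4
[5,6] NP\PP  lex  "saw"
[6,7] (PP/S)\(NP\PP)  lex  "the"
[5,7] PP/S  <  k=6
[3,7] S  >  k=5
[2,7] S/NP  >  k=3
[0,7] S  >  k=2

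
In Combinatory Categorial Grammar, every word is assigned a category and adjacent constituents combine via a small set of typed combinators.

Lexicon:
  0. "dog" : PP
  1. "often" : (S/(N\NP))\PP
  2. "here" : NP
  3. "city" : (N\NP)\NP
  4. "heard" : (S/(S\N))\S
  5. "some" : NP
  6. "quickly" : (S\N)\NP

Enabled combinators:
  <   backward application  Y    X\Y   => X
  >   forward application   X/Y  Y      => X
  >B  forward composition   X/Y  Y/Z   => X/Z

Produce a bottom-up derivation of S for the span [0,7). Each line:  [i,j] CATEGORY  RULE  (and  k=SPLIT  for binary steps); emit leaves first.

[0,1] PP  lex  "dog"
[1,2] (S/(N\NP))\PP  lex  "often"
[0,2] S/(N\NP)  <  k=1
[2,3] NP  lex  "here"
[3,4] (N\NP)\NP  lex  "city"
[2,4] N\NP  <  k=3
[0,4] S  >  k=2
[4,5] (S/(S\N))\S  lex  "heard"
[0,5] S/(S\N)  <  k=4
[5,6] NP  lex  "some"
[6,7] (S\N)\NP  lex  "quickly"
[5,7] S\N  <  k=6
[0,7] S  >  k=5

[0,7] S   >
  [0,5] S/(S\N)   <
    [0,4] S   >
      [0,2] S/(N\NP)   <
        [0,1] "dog" : PP
        [1,2] "often" : (S/(N\NP))\PP
      [2,4] N\NP   <
        [2,3] "here" : NP
        [3,4] "city" : (N\NP)\NP
    [4,5] "heard" : (S/(S\N))\S
  [5,7] S\N   <
    [5,6] "some" : NP
    [6,7] "quickly" : (S\N)\NP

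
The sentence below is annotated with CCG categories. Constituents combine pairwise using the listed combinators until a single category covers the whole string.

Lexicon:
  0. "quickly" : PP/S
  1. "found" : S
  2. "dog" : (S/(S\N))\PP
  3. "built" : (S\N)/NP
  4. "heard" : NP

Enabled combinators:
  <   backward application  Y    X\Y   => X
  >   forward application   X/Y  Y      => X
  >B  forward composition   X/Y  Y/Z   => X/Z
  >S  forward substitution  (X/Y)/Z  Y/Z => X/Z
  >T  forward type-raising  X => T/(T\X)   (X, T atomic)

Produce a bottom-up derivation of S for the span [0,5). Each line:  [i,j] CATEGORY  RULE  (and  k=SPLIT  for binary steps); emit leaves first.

[0,5] S   >
  [0,3] S/(S\N)   <
    [0,2] PP   >
      [0,1] "quickly" : PP/S
      [1,2] "found" : S
    [2,3] "dog" : (S/(S\N))\PP
  [3,5] S\N   >
    [3,4] "built" : (S\N)/NP
    [4,5] "heard" : NP

[0,1] PP/S  lex  "quickly"
[1,2] S  lex  "found"
[0,2] PP  >  k=1
[2,3] (S/(S\N))\PP  lex  "dog"
[0,3] S/(S\N)  <  k=2
[3,4] (S\N)/NP  lex  "built"
[4,5] NP  lex  "heard"
[3,5] S\N  >  k=4
[0,5] S  >  k=3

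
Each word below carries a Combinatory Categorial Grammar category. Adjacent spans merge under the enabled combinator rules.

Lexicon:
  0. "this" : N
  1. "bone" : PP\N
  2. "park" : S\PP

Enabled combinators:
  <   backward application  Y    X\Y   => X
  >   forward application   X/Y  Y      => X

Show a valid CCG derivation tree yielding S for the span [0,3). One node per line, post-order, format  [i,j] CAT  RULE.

[0,3] S   <
  [0,2] PP   <
    [0,1] "this" : N
    [1,2] "bone" : PP\N
  [2,3] "park" : S\PP

[0,1] N  lex  "this"
[1,2] PP\N  lex  "bone"
[0,2] PP  <  k=1
[2,3] S\PP  lex  "park"
[0,3] S  <  k=2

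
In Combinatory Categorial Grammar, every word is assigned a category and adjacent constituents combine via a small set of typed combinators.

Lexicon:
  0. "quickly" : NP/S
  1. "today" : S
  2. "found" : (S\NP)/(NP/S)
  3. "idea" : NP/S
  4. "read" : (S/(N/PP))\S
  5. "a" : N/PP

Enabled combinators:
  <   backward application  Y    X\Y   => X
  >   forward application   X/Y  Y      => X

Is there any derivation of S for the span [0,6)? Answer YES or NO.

YES

[0,6] S   >
  [0,5] S/(N/PP)   <
    [0,4] S   <
      [0,2] NP   >
        [0,1] "quickly" : NP/S
        [1,2] "today" : S
      [2,4] S\NP   >
        [2,3] "found" : (S\NP)/(NP/S)
        [3,4] "idea" : NP/S
    [4,5] "read" : (S/(N/PP))\S
  [5,6] "a" : N/PP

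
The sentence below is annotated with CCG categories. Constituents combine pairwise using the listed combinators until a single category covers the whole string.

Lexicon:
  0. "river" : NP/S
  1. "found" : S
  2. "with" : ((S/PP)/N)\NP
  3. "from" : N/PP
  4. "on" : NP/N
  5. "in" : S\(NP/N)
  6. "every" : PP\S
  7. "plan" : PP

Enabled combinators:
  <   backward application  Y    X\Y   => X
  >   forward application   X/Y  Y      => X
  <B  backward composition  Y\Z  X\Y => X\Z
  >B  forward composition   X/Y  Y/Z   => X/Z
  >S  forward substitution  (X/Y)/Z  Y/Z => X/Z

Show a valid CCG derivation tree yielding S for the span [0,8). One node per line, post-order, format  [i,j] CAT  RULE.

[0,8] S   >
  [0,7] S/PP   >
    [0,3] (S/PP)/N   <
      [0,2] NP   >
        [0,1] "river" : NP/S
        [1,2] "found" : S
      [2,3] "with" : ((S/PP)/N)\NP
    [3,7] N   >
      [3,4] "from" : N/PP
      [4,7] PP   <
        [4,6] S   <
          [4,5] "on" : NP/N
          [5,6] "in" : S\(NP/N)
        [6,7] "every" : PP\S
  [7,8] "plan" : PP

[0,1] NP/S  lex  "river"
[1,2] S  lex  "found"
[0,2] NP  >  k=1
[2,3] ((S/PP)/N)\NP  lex  "with"
[0,3] (S/PP)/N  <  k=2
[3,4] N/PP  lex  "from"
[4,5] NP/N  lex  "on"
[5,6] S\(NP/N)  lex  "in"
[4,6] S  <  k=5
[6,7] PP\S  lex  "every"
[4,7] PP  <  k=6
[3,7] N  >  k=4
[0,7] S/PP  >  k=3
[7,8] PP  lex  "plan"
[0,8] S  >  k=7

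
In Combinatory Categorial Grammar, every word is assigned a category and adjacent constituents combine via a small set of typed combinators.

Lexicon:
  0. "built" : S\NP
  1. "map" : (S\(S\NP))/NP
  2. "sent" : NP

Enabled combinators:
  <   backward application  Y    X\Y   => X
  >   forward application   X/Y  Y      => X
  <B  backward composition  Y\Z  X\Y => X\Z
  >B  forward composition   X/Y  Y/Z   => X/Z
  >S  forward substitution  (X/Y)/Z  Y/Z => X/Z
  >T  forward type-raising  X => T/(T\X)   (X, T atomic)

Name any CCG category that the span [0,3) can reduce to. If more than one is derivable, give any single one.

S

[0,3] S   <
  [0,1] "built" : S\NP
  [1,3] S\(S\NP)   >
    [1,2] "map" : (S\(S\NP))/NP
    [2,3] "sent" : NP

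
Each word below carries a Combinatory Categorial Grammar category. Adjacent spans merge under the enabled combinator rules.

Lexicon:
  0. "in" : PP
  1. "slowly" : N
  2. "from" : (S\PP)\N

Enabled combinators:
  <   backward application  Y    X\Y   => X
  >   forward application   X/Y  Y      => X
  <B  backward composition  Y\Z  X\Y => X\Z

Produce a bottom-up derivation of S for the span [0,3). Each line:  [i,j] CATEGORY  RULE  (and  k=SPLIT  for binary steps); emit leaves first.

[0,3] S   <
  [0,1] "in" : PP
  [1,3] S\PP   <
    [1,2] "slowly" : N
    [2,3] "from" : (S\PP)\N

[0,1] PP  lex  "in"
[1,2] N  lex  "slowly"
[2,3] (S\PP)\N  lex  "from"
[1,3] S\PP  <  k=2
[0,3] S  <  k=1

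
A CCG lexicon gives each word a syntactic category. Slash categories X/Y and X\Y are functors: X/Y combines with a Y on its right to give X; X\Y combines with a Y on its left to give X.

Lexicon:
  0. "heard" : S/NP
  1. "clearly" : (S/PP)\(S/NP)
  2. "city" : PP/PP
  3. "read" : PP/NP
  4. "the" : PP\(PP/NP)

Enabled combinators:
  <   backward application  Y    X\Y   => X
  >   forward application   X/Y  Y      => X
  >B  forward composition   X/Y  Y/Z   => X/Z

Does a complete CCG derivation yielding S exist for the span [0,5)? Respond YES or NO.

[0,5] S   >
  [0,2] S/PP   <
    [0,1] "heard" : S/NP
    [1,2] "clearly" : (S/PP)\(S/NP)
  [2,5] PP   <
    [2,4] PP/NP   >B
      [2,3] "city" : PP/PP
      [3,4] "read" : PP/NP
    [4,5] "the" : PP\(PP/NP)

YES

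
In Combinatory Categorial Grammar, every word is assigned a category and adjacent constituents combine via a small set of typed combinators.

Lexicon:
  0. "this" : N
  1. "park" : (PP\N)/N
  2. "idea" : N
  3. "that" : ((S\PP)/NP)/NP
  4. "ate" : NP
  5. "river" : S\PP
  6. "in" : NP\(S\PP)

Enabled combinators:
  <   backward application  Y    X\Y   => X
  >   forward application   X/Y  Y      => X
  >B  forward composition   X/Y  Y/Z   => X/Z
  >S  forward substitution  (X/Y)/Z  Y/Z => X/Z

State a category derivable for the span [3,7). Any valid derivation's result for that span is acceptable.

[0,7] S   <
  [0,3] PP   <
    [0,1] "this" : N
    [1,3] PP\N   >
      [1,2] "park" : (PP\N)/N
      [2,3] "idea" : N
  [3,7] S\PP   >
    [3,5] (S\PP)/NP   >
      [3,4] "that" : ((S\PP)/NP)/NP
      [4,5] "ate" : NP
    [5,7] NP   <
      [5,6] "river" : S\PP
      [6,7] "in" : NP\(S\PP)

S\PP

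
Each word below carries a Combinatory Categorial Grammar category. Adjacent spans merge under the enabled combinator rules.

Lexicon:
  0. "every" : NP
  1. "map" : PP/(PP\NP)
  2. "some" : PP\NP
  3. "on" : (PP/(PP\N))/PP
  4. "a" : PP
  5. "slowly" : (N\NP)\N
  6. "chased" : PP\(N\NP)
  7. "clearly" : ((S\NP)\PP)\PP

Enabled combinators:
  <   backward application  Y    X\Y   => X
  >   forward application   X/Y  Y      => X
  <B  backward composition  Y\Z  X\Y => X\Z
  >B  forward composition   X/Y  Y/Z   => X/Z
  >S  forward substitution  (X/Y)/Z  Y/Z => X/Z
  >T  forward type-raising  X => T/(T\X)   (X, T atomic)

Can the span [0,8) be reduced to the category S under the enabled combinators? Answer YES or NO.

[0,8] S   >
  [0,1] S/(S\NP)   >T
    [0,1] "every" : NP
  [1,8] S\NP   <
    [1,3] PP   >
      [1,2] "map" : PP/(PP\NP)
      [2,3] "some" : PP\NP
    [3,8] (S\NP)\PP   <
      [3,7] PP   >
        [3,5] PP/(PP\N)   >
          [3,4] "on" : (PP/(PP\N))/PP
          [4,5] "a" : PP
        [5,7] PP\N   <B
          [5,6] "slowly" : (N\NP)\N
          [6,7] "chased" : PP\(N\NP)
      [7,8] "clearly" : ((S\NP)\PP)\PP

YES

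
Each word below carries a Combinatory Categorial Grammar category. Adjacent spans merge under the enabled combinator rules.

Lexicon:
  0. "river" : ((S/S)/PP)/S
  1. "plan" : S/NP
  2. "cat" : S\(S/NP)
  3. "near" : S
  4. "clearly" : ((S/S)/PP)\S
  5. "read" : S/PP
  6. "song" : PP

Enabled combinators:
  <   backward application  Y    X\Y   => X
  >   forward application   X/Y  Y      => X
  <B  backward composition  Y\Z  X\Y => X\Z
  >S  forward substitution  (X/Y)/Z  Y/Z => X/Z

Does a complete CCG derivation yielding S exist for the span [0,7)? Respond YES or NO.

YES

[0,7] S   >
  [0,6] S/PP   >S
    [0,3] (S/S)/PP   >
      [0,1] "river" : ((S/S)/PP)/S
      [1,3] S   <
        [1,2] "plan" : S/NP
        [2,3] "cat" : S\(S/NP)
    [3,6] S/PP   >S
      [3,5] (S/S)/PP   <
        [3,4] "near" : S
        [4,5] "clearly" : ((S/S)/PP)\S
      [5,6] "read" : S/PP
  [6,7] "song" : PP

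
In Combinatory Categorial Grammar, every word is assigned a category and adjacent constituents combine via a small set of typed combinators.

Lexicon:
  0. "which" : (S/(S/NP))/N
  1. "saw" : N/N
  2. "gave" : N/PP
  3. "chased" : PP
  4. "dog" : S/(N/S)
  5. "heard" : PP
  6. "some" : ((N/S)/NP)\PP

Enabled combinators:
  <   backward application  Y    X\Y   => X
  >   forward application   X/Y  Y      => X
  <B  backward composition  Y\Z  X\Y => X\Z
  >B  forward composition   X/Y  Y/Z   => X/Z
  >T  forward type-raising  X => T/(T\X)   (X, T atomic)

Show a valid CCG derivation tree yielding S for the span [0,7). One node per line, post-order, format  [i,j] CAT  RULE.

[0,1] (S/(S/NP))/N  lex  "which"
[1,2] N/N  lex  "saw"
[2,3] N/PP  lex  "gave"
[1,3] N/PP  >B  k=2
[3,4] PP  lex  "chased"
[1,4] N  >  k=3
[0,4] S/(S/NP)  >  k=1
[4,5] S/(N/S)  lex  "dog"
[5,6] PP  lex  "heard"
[6,7] ((N/S)/NP)\PP  lex  "some"
[5,7] (N/S)/NP  <  k=6
[4,7] S/NP  >B  k=5
[0,7] S  >  k=4

[0,7] S   >
  [0,4] S/(S/NP)   >
    [0,1] "which" : (S/(S/NP))/N
    [1,4] N   >
      [1,3] N/PP   >B
        [1,2] "saw" : N/N
        [2,3] "gave" : N/PP
      [3,4] "chased" : PP
  [4,7] S/NP   >B
    [4,5] "dog" : S/(N/S)
    [5,7] (N/S)/NP   <
      [5,6] "heard" : PP
      [6,7] "some" : ((N/S)/NP)\PP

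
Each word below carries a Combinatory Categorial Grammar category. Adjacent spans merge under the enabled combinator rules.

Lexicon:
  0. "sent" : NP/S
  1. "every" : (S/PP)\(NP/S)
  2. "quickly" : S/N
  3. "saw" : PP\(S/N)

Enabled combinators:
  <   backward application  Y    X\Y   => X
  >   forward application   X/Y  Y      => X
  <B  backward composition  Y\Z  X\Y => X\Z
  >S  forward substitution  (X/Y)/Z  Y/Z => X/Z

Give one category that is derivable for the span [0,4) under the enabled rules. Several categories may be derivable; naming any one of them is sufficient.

S

[0,4] S   >
  [0,2] S/PP   <
    [0,1] "sent" : NP/S
    [1,2] "every" : (S/PP)\(NP/S)
  [2,4] PP   <
    [2,3] "quickly" : S/N
    [3,4] "saw" : PP\(S/N)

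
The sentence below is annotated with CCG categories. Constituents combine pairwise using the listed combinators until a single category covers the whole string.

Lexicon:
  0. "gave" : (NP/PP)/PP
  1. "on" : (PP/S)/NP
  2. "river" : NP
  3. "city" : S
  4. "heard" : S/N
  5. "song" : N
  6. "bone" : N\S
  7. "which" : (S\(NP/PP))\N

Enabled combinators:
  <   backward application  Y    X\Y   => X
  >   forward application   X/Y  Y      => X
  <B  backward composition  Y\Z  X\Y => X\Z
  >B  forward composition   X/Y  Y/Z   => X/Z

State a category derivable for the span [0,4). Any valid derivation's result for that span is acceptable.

NP/PP

[0,8] S   <
  [0,4] NP/PP   >
    [0,1] "gave" : (NP/PP)/PP
    [1,4] PP   >
      [1,3] PP/S   >
        [1,2] "on" : (PP/S)/NP
        [2,3] "river" : NP
      [3,4] "city" : S
  [4,8] S\(NP/PP)   <
    [4,7] N   <
      [4,6] S   >
        [4,5] "heard" : S/N
        [5,6] "song" : N
      [6,7] "bone" : N\S
    [7,8] "which" : (S\(NP/PP))\N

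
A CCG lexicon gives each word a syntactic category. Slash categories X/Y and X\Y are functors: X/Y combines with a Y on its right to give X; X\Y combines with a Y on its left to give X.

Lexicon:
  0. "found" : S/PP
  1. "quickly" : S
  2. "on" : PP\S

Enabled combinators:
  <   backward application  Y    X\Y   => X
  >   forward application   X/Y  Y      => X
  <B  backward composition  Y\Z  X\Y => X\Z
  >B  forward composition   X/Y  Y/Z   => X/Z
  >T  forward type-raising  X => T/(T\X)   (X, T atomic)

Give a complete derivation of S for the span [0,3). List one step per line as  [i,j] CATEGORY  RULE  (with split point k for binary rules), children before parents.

[0,1] S/PP  lex  "found"
[1,2] S  lex  "quickly"
[1,2] PP/(PP\S)  >T
[2,3] PP\S  lex  "on"
[1,3] PP  >  k=2
[0,3] S  >  k=1

[0,3] S   >
  [0,1] "found" : S/PP
  [1,3] PP   >
    [1,2] PP/(PP\S)   >T
      [1,2] "quickly" : S
    [2,3] "on" : PP\S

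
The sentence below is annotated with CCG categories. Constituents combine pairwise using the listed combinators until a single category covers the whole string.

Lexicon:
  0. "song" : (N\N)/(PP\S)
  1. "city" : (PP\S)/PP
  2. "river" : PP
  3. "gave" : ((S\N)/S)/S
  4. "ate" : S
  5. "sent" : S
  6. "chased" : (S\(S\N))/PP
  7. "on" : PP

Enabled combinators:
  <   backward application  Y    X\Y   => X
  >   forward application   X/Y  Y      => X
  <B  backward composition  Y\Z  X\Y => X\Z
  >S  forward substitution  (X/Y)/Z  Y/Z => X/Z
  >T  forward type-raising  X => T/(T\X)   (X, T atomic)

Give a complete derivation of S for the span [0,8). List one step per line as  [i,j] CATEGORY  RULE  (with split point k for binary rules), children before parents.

[0,1] (N\N)/(PP\S)  lex  "song"
[1,2] (PP\S)/PP  lex  "city"
[2,3] PP  lex  "river"
[1,3] PP\S  >  k=2
[0,3] N\N  >  k=1
[3,4] ((S\N)/S)/S  lex  "gave"
[4,5] S  lex  "ate"
[3,5] (S\N)/S  >  k=4
[5,6] S  lex  "sent"
[3,6] S\N  >  k=5
[0,6] S\N  <B  k=3
[6,7] (S\(S\N))/PP  lex  "chased"
[7,8] PP  lex  "on"
[6,8] S\(S\N)  >  k=7
[0,8] S  <  k=6

[0,8] S   <
  [0,6] S\N   <B
    [0,3] N\N   >
      [0,1] "song" : (N\N)/(PP\S)
      [1,3] PP\S   >
        [1,2] "city" : (PP\S)/PP
        [2,3] "river" : PP
    [3,6] S\N   >
      [3,5] (S\N)/S   >
        [3,4] "gave" : ((S\N)/S)/S
        [4,5] "ate" : S
      [5,6] "sent" : S
  [6,8] S\(S\N)   >
    [6,7] "chased" : (S\(S\N))/PP
    [7,8] "on" : PP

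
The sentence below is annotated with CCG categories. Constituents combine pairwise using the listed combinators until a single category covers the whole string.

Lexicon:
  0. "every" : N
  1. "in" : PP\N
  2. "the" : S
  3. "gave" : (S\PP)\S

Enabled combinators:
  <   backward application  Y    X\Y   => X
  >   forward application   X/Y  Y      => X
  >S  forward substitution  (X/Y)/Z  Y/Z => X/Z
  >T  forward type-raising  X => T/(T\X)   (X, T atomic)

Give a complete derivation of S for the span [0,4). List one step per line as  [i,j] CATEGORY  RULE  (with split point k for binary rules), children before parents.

[0,4] S   <
  [0,2] PP   <
    [0,1] "every" : N
    [1,2] "in" : PP\N
  [2,4] S\PP   <
    [2,3] "the" : S
    [3,4] "gave" : (S\PP)\S

[0,1] N  lex  "every"
[1,2] PP\N  lex  "in"
[0,2] PP  <  k=1
[2,3] S  lex  "the"
[3,4] (S\PP)\S  lex  "gave"
[2,4] S\PP  <  k=3
[0,4] S  <  k=2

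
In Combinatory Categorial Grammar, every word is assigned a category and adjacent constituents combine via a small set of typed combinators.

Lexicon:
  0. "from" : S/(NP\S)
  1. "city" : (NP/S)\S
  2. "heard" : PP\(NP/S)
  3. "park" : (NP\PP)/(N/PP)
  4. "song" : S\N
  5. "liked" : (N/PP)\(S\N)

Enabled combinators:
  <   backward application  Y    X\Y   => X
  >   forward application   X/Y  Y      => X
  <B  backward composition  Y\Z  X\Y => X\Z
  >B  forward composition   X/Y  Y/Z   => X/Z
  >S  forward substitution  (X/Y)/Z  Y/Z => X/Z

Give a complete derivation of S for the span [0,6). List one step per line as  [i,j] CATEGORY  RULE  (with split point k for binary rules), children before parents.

[0,1] S/(NP\S)  lex  "from"
[1,2] (NP/S)\S  lex  "city"
[2,3] PP\(NP/S)  lex  "heard"
[1,3] PP\S  <B  k=2
[3,4] (NP\PP)/(N/PP)  lex  "park"
[4,5] S\N  lex  "song"
[5,6] (N/PP)\(S\N)  lex  "liked"
[4,6] N/PP  <  k=5
[3,6] NP\PP  >  k=4
[1,6] NP\S  <B  k=3
[0,6] S  >  k=1

[0,6] S   >
  [0,1] "from" : S/(NP\S)
  [1,6] NP\S   <B
    [1,3] PP\S   <B
      [1,2] "city" : (NP/S)\S
      [2,3] "heard" : PP\(NP/S)
    [3,6] NP\PP   >
      [3,4] "park" : (NP\PP)/(N/PP)
      [4,6] N/PP   <
        [4,5] "song" : S\N
        [5,6] "liked" : (N/PP)\(S\N)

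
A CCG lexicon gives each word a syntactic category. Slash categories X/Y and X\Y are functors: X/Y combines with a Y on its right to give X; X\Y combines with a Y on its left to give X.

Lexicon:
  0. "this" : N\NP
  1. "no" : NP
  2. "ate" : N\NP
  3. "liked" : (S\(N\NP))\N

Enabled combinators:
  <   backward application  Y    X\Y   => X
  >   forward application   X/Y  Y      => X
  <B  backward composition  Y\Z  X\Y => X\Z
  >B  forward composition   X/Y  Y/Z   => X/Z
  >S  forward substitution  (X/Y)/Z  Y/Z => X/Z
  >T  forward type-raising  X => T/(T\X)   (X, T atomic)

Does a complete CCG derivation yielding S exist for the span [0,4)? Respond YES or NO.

[0,4] S   <
  [0,1] "this" : N\NP
  [1,4] S\(N\NP)   <
    [1,3] N   <
      [1,2] "no" : NP
      [2,3] "ate" : N\NP
    [3,4] "liked" : (S\(N\NP))\N

YES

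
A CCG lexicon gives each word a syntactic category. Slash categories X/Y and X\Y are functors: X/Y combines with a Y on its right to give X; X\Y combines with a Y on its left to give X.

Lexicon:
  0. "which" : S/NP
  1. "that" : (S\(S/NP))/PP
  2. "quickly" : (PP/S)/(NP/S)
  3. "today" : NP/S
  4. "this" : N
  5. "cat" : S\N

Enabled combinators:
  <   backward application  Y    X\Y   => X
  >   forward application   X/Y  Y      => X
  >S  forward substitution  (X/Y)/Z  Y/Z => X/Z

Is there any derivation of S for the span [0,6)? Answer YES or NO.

[0,6] S   <
  [0,1] "which" : S/NP
  [1,6] S\(S/NP)   >
    [1,2] "that" : (S\(S/NP))/PP
    [2,6] PP   >
      [2,4] PP/S   >
        [2,3] "quickly" : (PP/S)/(NP/S)
        [3,4] "today" : NP/S
      [4,6] S   <
        [4,5] "this" : N
        [5,6] "cat" : S\N

YES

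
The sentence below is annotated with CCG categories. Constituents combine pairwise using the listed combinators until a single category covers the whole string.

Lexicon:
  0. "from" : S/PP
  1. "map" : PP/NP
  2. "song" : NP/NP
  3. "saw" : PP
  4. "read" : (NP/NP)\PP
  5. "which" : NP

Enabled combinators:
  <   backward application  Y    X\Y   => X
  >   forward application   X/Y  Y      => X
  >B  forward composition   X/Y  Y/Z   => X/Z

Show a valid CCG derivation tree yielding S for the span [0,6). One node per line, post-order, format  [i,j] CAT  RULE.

[0,1] S/PP  lex  "from"
[1,2] PP/NP  lex  "map"
[2,3] NP/NP  lex  "song"
[1,3] PP/NP  >B  k=2
[3,4] PP  lex  "saw"
[4,5] (NP/NP)\PP  lex  "read"
[3,5] NP/NP  <  k=4
[1,5] PP/NP  >B  k=3
[5,6] NP  lex  "which"
[1,6] PP  >  k=5
[0,6] S  >  k=1

[0,6] S   >
  [0,1] "from" : S/PP
  [1,6] PP   >
    [1,5] PP/NP   >B
      [1,3] PP/NP   >B
        [1,2] "map" : PP/NP
        [2,3] "song" : NP/NP
      [3,5] NP/NP   <
        [3,4] "saw" : PP
        [4,5] "read" : (NP/NP)\PP
    [5,6] "which" : NP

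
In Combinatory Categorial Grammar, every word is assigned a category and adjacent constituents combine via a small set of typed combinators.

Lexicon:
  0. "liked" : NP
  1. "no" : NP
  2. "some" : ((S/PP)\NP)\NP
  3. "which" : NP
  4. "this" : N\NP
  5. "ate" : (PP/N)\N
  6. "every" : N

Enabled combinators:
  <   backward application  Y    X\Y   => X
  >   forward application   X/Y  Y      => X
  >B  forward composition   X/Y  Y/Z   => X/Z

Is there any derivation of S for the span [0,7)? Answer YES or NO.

[0,7] S   >
  [0,3] S/PP   <
    [0,1] "liked" : NP
    [1,3] (S/PP)\NP   <
      [1,2] "no" : NP
      [2,3] "some" : ((S/PP)\NP)\NP
  [3,7] PP   >
    [3,6] PP/N   <
      [3,5] N   <
        [3,4] "which" : NP
        [4,5] "this" : N\NP
      [5,6] "ate" : (PP/N)\N
    [6,7] "every" : N

YES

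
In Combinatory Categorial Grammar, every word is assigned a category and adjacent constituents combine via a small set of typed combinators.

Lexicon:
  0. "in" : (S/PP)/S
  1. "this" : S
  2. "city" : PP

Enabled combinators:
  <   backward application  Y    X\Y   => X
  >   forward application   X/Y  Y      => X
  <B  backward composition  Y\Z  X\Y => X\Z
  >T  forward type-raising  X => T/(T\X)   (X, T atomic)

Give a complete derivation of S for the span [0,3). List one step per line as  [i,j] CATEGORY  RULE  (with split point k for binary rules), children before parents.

[0,1] (S/PP)/S  lex  "in"
[1,2] S  lex  "this"
[0,2] S/PP  >  k=1
[2,3] PP  lex  "city"
[0,3] S  >  k=2

[0,3] S   >
  [0,2] S/PP   >
    [0,1] "in" : (S/PP)/S
    [1,2] "this" : S
  [2,3] "city" : PP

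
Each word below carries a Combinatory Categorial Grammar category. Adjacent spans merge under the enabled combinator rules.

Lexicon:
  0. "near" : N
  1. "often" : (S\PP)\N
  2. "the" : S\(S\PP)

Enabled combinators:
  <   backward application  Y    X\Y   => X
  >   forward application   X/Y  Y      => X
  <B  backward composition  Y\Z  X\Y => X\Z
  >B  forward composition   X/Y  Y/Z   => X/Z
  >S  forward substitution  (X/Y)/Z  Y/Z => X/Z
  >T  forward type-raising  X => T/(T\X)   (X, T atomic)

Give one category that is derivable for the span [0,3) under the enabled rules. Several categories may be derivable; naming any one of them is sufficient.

S

[0,3] S   <
  [0,2] S\PP   <
    [0,1] "near" : N
    [1,2] "often" : (S\PP)\N
  [2,3] "the" : S\(S\PP)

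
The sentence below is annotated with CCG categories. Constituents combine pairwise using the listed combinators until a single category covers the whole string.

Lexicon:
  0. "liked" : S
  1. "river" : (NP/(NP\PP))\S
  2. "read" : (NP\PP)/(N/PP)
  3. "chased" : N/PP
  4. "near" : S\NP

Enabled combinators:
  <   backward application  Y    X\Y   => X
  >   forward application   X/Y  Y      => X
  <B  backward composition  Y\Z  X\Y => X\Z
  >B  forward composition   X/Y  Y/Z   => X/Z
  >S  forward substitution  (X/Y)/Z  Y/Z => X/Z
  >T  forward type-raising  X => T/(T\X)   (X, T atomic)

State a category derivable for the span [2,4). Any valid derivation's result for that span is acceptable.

[0,5] S   <
  [0,4] NP   >
    [0,2] NP/(NP\PP)   <
      [0,1] "liked" : S
      [1,2] "river" : (NP/(NP\PP))\S
    [2,4] NP\PP   >
      [2,3] "read" : (NP\PP)/(N/PP)
      [3,4] "chased" : N/PP
  [4,5] "near" : S\NP

NP\PP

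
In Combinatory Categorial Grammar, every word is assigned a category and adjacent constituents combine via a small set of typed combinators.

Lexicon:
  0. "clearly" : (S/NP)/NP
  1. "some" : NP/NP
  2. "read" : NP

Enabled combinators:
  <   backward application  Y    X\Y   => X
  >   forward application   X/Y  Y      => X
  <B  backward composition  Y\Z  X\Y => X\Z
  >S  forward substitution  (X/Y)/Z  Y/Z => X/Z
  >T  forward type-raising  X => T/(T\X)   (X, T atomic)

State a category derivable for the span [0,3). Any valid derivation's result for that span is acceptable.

[0,3] S   >
  [0,2] S/NP   >S
    [0,1] "clearly" : (S/NP)/NP
    [1,2] "some" : NP/NP
  [2,3] "read" : NP

S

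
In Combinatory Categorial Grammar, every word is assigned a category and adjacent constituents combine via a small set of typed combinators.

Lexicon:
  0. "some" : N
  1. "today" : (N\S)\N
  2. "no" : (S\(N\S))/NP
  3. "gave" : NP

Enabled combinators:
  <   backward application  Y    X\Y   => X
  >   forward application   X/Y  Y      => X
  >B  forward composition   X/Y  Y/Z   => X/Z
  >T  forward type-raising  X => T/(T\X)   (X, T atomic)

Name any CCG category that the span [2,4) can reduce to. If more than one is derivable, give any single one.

S\(N\S)

[0,4] S   <
  [0,2] N\S   <
    [0,1] "some" : N
    [1,2] "today" : (N\S)\N
  [2,4] S\(N\S)   >
    [2,3] "no" : (S\(N\S))/NP
    [3,4] "gave" : NP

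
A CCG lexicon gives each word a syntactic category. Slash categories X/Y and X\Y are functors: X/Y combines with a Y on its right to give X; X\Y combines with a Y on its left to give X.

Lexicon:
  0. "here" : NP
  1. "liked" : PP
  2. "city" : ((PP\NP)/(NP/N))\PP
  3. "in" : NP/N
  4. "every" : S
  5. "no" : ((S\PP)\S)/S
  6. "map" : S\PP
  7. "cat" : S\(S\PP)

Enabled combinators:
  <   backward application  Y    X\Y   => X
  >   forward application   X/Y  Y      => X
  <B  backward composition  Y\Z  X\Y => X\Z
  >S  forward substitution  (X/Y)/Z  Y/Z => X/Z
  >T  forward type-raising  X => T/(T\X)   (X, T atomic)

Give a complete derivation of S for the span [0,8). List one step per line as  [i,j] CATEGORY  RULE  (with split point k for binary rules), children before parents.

[0,1] NP  lex  "here"
[0,1] S/(S\NP)  >T
[1,2] PP  lex  "liked"
[2,3] ((PP\NP)/(NP/N))\PP  lex  "city"
[1,3] (PP\NP)/(NP/N)  <  k=2
[3,4] NP/N  lex  "in"
[1,4] PP\NP  >  k=3
[4,5] S  lex  "every"
[5,6] ((S\PP)\S)/S  lex  "no"
[6,7] S\PP  lex  "map"
[7,8] S\(S\PP)  lex  "cat"
[6,8] S  <  k=7
[5,8] (S\PP)\S  >  k=6
[4,8] S\PP  <  k=5
[1,8] S\NP  <B  k=4
[0,8] S  >  k=1

[0,8] S   >
  [0,1] S/(S\NP)   >T
    [0,1] "here" : NP
  [1,8] S\NP   <B
    [1,4] PP\NP   >
      [1,3] (PP\NP)/(NP/N)   <
        [1,2] "liked" : PP
        [2,3] "city" : ((PP\NP)/(NP/N))\PP
      [3,4] "in" : NP/N
    [4,8] S\PP   <
      [4,5] "every" : S
      [5,8] (S\PP)\S   >
        [5,6] "no" : ((S\PP)\S)/S
        [6,8] S   <
          [6,7] "map" : S\PP
          [7,8] "cat" : S\(S\PP)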